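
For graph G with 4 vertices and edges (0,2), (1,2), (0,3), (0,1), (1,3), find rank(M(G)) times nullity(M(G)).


r(M) = |V| - c = 4 - 1 = 3.
nullity = |E| - r(M) = 5 - 3 = 2.
Product = 3 * 2 = 6.

6


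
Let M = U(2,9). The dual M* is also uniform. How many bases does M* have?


The dual of U(r,n) is U(n-r, n) = U(7,9).
Bases of U(7,9) are all (7)-element subsets.
|B(M*)| = C(9,7) = 36.

36


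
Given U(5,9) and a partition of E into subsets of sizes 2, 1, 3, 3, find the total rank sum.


r(Ai) = min(|Ai|, 5) for each part.
Sum = min(2,5) + min(1,5) + min(3,5) + min(3,5)
    = 2 + 1 + 3 + 3
    = 9.

9


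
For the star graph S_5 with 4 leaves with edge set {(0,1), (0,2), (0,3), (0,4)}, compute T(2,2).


A star on 5 vertices is a tree with 4 edges.
T(x,y) = x^(4) for any tree.
T(2,2) = 2^4 = 16.

16


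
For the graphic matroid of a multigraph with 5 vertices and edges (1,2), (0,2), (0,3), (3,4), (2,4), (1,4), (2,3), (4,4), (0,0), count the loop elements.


In a graphic matroid, a loop is a self-loop edge (u,u) with rank 0.
Examining all 9 edges for self-loops...
Self-loops found: (4,4), (0,0)
Number of loops = 2.

2


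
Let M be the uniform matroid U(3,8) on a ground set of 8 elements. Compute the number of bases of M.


Bases of U(3,8) are all 3-element subsets of the 8-element ground set.
Number of bases = C(8,3).
(8 choose 3) = 56.

56


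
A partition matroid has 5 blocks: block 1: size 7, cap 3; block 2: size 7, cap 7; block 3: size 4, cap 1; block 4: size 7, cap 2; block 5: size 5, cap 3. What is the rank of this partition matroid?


Rank of a partition matroid = sum of min(|Si|, ci) for each block.
= min(7,3) + min(7,7) + min(4,1) + min(7,2) + min(5,3)
= 3 + 7 + 1 + 2 + 3
= 16.

16


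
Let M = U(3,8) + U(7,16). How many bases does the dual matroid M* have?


(M1+M2)* = M1* + M2*.
M1* = U(5,8), bases: C(8,5) = 56.
M2* = U(9,16), bases: C(16,9) = 11440.
|B(M*)| = 56 * 11440 = 640640.

640640


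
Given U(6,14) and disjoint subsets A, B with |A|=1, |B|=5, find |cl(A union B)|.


|A union B| = 1 + 5 = 6 (disjoint).
In U(6,14), cl(S) = S if |S| < 6, else cl(S) = E.
Since 6 >= 6, cl(A union B) = E.
|cl(A union B)| = 14.

14


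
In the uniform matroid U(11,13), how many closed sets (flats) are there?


Flats of U(11,13): every subset of size < 11 is a flat, plus E itself.
Count = (13 choose 0) + (13 choose 1) + (13 choose 2) + (13 choose 3) + (13 choose 4) + (13 choose 5) + (13 choose 6) + (13 choose 7) + (13 choose 8) + (13 choose 9) + (13 choose 10) + 1
     = 1 + 13 + 78 + 286 + 715 + 1287 + 1716 + 1716 + 1287 + 715 + 286 + 1
     = 8101.

8101


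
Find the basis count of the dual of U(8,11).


The dual of U(r,n) is U(n-r, n) = U(3,11).
Bases of U(3,11) are all (3)-element subsets.
|B(M*)| = (11 choose 3) = 165.

165


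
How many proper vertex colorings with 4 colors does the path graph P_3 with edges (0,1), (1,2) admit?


P(P_3, k) = k * (k-1)^(2).
P(4) = 4 * 3^2 = 4 * 9 = 36.

36


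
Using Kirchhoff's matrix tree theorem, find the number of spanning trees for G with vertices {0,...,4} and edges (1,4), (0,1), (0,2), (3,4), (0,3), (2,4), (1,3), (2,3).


By Kirchhoff's matrix tree theorem, the number of spanning trees equals
the determinant of any cofactor of the Laplacian matrix L.
G has 5 vertices and 8 edges.
Computing the (4 x 4) cofactor determinant gives 45.

45


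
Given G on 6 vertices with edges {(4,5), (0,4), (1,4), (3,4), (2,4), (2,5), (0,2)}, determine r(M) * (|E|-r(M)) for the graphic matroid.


r(M) = |V| - c = 6 - 1 = 5.
nullity = |E| - r(M) = 7 - 5 = 2.
Product = 5 * 2 = 10.

10


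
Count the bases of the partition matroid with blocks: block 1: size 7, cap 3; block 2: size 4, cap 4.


A basis picks exactly ci elements from block i.
Number of bases = product of C(|Si|, ci).
= C(7,3) * C(4,4)
= 35 * 1
= 35.

35


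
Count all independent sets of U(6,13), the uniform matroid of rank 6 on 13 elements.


Independent sets of U(6,13) are all subsets of size <= 6.
Count = (13 choose 0) + (13 choose 1) + (13 choose 2) + (13 choose 3) + (13 choose 4) + (13 choose 5) + (13 choose 6)
     = 1 + 13 + 78 + 286 + 715 + 1287 + 1716
     = 4096.

4096


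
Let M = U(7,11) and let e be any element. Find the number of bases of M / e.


Contracting e from U(7,11) gives U(6,10).
Bases of U(6,10) = C(10,6) = 210.

210


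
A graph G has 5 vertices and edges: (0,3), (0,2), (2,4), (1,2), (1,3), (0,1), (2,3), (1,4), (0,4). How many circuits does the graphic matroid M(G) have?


A circuit in a graphic matroid = edge set of a simple cycle.
G has 5 vertices and 9 edges.
Enumerating all minimal edge subsets forming cycles...
Total circuits found: 22.

22


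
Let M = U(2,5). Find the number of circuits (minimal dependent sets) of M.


In U(2,5), circuits are the (3)-element subsets.
Any set of 3 elements is dependent, and removing any one element gives
an independent set of size 2, so it is a minimal dependent set.
Number of circuits = (5 choose 3) = 10.

10


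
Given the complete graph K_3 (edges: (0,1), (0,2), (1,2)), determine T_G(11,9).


T(K_3; x,y) = x^2 + x + y.
T(11,9) = 121 + 11 + 9 = 141.

141


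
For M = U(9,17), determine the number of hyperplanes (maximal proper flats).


Hyperplanes of U(9,17) are flats of rank 8.
In a uniform matroid, these are exactly the (8)-element subsets.
Count = C(17,8) = 24310.

24310


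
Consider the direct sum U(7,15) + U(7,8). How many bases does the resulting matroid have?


Bases of a direct sum M1 + M2: |B| = |B(M1)| * |B(M2)|.
|B(U(7,15))| = C(15,7) = 6435.
|B(U(7,8))| = C(8,7) = 8.
Total bases = 6435 * 8 = 51480.

51480


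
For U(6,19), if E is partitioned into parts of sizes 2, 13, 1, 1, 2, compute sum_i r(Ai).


r(Ai) = min(|Ai|, 6) for each part.
Sum = min(2,6) + min(13,6) + min(1,6) + min(1,6) + min(2,6)
    = 2 + 6 + 1 + 1 + 2
    = 12.

12


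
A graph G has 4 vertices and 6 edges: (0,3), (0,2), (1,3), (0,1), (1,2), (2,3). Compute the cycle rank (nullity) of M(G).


Cycle rank (nullity) = |E| - r(M) = |E| - (|V| - c).
|E| = 6, |V| = 4, c = 1.
Nullity = 6 - (4 - 1) = 6 - 3 = 3.

3


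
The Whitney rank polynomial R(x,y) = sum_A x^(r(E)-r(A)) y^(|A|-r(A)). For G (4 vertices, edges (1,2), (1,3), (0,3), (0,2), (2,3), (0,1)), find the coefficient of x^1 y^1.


R(x,y) = sum over A in 2^E of x^(r(E)-r(A)) * y^(|A|-r(A)).
G has 4 vertices, 6 edges. r(E) = 3.
Enumerate all 2^6 = 64 subsets.
Count subsets with r(E)-r(A)=1 and |A|-r(A)=1: 4.

4


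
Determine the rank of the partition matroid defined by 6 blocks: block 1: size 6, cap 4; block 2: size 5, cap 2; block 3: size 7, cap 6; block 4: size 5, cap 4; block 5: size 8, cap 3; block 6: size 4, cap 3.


Rank of a partition matroid = sum of min(|Si|, ci) for each block.
= min(6,4) + min(5,2) + min(7,6) + min(5,4) + min(8,3) + min(4,3)
= 4 + 2 + 6 + 4 + 3 + 3
= 22.

22


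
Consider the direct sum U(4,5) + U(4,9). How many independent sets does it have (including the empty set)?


For a direct sum, |I(M1+M2)| = |I(M1)| * |I(M2)|.
|I(U(4,5))| = sum C(5,k) for k=0..4 = 31.
|I(U(4,9))| = sum C(9,k) for k=0..4 = 256.
Total = 31 * 256 = 7936.

7936


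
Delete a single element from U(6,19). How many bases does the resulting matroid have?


Deleting e from U(6,19) gives U(6,18) since n > r.
Bases of U(6,18) = (18 choose 6) = 18564.

18564


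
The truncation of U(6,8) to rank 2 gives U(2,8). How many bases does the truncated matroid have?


Truncating U(6,8) to rank 2 gives U(2,8).
Bases of U(2,8) are all 2-element subsets of 8 elements.
Number of bases = (8 choose 2) = 28.

28


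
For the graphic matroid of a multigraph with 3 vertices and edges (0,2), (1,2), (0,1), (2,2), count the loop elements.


In a graphic matroid, a loop is a self-loop edge (u,u) with rank 0.
Examining all 4 edges for self-loops...
Self-loops found: (2,2)
Number of loops = 1.

1


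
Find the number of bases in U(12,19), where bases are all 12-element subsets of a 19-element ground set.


Bases of U(12,19) are all 12-element subsets of the 19-element ground set.
Number of bases = C(19,12).
C(19,12) = 50388.

50388


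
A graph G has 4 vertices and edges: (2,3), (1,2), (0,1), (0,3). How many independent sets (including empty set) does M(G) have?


An independent set in a graphic matroid is an acyclic edge subset.
G has 4 vertices and 4 edges.
Enumerate all 2^4 = 16 subsets, checking for acyclicity.
Total independent sets = 15.

15


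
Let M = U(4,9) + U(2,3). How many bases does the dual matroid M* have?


(M1+M2)* = M1* + M2*.
M1* = U(5,9), bases: C(9,5) = 126.
M2* = U(1,3), bases: C(3,1) = 3.
|B(M*)| = 126 * 3 = 378.

378


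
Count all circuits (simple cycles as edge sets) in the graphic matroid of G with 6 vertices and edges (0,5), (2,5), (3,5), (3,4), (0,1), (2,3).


A circuit in a graphic matroid = edge set of a simple cycle.
G has 6 vertices and 6 edges.
Enumerating all minimal edge subsets forming cycles...
Total circuits found: 1.

1


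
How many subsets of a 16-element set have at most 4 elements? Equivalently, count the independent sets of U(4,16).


Independent sets of U(4,16) are all subsets of size <= 4.
Count = C(16,0) + C(16,1) + C(16,2) + C(16,3) + C(16,4)
     = 1 + 16 + 120 + 560 + 1820
     = 2517.

2517


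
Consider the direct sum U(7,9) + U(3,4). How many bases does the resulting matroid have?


Bases of a direct sum M1 + M2: |B| = |B(M1)| * |B(M2)|.
|B(U(7,9))| = C(9,7) = 36.
|B(U(3,4))| = C(4,3) = 4.
Total bases = 36 * 4 = 144.

144


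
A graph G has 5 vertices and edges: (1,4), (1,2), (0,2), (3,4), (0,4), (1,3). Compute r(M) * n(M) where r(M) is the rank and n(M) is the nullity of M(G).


r(M) = |V| - c = 5 - 1 = 4.
nullity = |E| - r(M) = 6 - 4 = 2.
Product = 4 * 2 = 8.

8


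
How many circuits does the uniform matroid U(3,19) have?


In U(3,19), circuits are the (4)-element subsets.
Any set of 4 elements is dependent, and removing any one element gives
an independent set of size 3, so it is a minimal dependent set.
Number of circuits = C(19,4) = (19 * 18 * 17 * 16) / (1 * 2 * 3 * 4) = 3876.

3876


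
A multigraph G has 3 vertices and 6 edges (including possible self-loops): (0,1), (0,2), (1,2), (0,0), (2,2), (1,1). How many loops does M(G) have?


In a graphic matroid, a loop is a self-loop edge (u,u) with rank 0.
Examining all 6 edges for self-loops...
Self-loops found: (0,0), (2,2), (1,1)
Number of loops = 3.

3


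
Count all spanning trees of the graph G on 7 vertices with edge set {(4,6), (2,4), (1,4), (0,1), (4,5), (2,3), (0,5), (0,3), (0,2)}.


By Kirchhoff's matrix tree theorem, the number of spanning trees equals
the determinant of any cofactor of the Laplacian matrix L.
G has 7 vertices and 9 edges.
Computing the (6 x 6) cofactor determinant gives 32.

32


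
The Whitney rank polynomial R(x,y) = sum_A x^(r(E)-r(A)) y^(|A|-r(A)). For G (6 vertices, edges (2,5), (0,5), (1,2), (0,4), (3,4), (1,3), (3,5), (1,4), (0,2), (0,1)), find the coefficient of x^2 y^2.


R(x,y) = sum over A in 2^E of x^(r(E)-r(A)) * y^(|A|-r(A)).
G has 6 vertices, 10 edges. r(E) = 5.
Enumerate all 2^10 = 1024 subsets.
Count subsets with r(E)-r(A)=2 and |A|-r(A)=2: 3.

3


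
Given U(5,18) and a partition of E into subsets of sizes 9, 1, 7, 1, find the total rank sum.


r(Ai) = min(|Ai|, 5) for each part.
Sum = min(9,5) + min(1,5) + min(7,5) + min(1,5)
    = 5 + 1 + 5 + 1
    = 12.

12


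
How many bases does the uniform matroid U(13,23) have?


Bases of U(13,23) are all 13-element subsets of the 23-element ground set.
Number of bases = C(23,13).
C(23,13) = 23! / (13! * 10!) = 1144066.

1144066


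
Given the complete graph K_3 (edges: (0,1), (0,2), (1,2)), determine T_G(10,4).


T(K_3; x,y) = x^2 + x + y.
T(10,4) = 100 + 10 + 4 = 114.

114


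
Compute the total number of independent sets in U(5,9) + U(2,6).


For a direct sum, |I(M1+M2)| = |I(M1)| * |I(M2)|.
|I(U(5,9))| = sum C(9,k) for k=0..5 = 382.
|I(U(2,6))| = sum C(6,k) for k=0..2 = 22.
Total = 382 * 22 = 8404.

8404


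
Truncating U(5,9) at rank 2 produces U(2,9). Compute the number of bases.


Truncating U(5,9) to rank 2 gives U(2,9).
Bases of U(2,9) are all 2-element subsets of 9 elements.
Number of bases = (9 choose 2) = 36.

36


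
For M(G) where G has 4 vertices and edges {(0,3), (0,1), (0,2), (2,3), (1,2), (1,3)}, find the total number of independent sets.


An independent set in a graphic matroid is an acyclic edge subset.
G has 4 vertices and 6 edges.
Enumerate all 2^6 = 64 subsets, checking for acyclicity.
Total independent sets = 38.

38


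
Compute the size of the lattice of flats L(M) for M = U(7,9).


Flats of U(7,9): every subset of size < 7 is a flat, plus E itself.
Count = C(9,0) + C(9,1) + C(9,2) + C(9,3) + C(9,4) + C(9,5) + C(9,6) + 1
     = 1 + 9 + 36 + 84 + 126 + 126 + 84 + 1
     = 467.

467


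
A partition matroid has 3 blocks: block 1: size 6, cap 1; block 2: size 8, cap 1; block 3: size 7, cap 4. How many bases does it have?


A basis picks exactly ci elements from block i.
Number of bases = product of C(|Si|, ci).
= C(6,1) * C(8,1) * C(7,4)
= 6 * 8 * 35
= 1680.

1680


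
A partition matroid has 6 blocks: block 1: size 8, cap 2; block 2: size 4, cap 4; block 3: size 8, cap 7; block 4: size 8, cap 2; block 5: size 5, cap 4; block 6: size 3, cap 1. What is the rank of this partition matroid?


Rank of a partition matroid = sum of min(|Si|, ci) for each block.
= min(8,2) + min(4,4) + min(8,7) + min(8,2) + min(5,4) + min(3,1)
= 2 + 4 + 7 + 2 + 4 + 1
= 20.

20


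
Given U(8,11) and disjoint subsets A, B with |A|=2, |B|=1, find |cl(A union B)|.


|A union B| = 2 + 1 = 3 (disjoint).
In U(8,11), cl(S) = S if |S| < 8, else cl(S) = E.
Since 3 < 8, cl(A union B) = A union B.
|cl(A union B)| = 3.

3


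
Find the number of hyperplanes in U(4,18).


Hyperplanes of U(4,18) are flats of rank 3.
In a uniform matroid, these are exactly the (3)-element subsets.
Count = (18 choose 3) = 816.

816


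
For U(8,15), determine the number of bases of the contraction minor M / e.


Contracting e from U(8,15) gives U(7,14).
Bases of U(7,14) = (14 choose 7) = 3432.

3432


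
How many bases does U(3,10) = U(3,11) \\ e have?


Deleting e from U(3,11) gives U(3,10) since n > r.
Bases of U(3,10) = (10 choose 3) = 120.

120


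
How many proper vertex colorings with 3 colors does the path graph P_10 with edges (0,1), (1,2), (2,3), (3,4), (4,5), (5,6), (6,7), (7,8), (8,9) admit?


P(P_10, k) = k * (k-1)^(9).
P(3) = 3 * 2^9 = 3 * 512 = 1536.

1536


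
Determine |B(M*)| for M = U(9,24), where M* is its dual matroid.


The dual of U(r,n) is U(n-r, n) = U(15,24).
Bases of U(15,24) are all (15)-element subsets.
|B(M*)| = C(24,15) = 24! / (15! * 9!) = 1307504.

1307504


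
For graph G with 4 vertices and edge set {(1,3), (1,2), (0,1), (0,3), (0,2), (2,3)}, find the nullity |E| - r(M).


Cycle rank (nullity) = |E| - r(M) = |E| - (|V| - c).
|E| = 6, |V| = 4, c = 1.
Nullity = 6 - (4 - 1) = 6 - 3 = 3.

3


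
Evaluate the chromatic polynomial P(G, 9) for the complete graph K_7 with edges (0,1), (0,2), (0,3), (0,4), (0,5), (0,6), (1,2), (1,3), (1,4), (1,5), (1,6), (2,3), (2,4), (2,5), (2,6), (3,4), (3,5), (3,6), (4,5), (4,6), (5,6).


P(K_7, k) = k(k-1)(k-2)...(k-6).
P(9) = (9) * (8) * (7) * (6) * (5) * (4) * (3) = 181440.

181440


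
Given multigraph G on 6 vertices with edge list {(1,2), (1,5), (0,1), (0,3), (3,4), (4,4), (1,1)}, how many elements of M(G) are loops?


In a graphic matroid, a loop is a self-loop edge (u,u) with rank 0.
Examining all 7 edges for self-loops...
Self-loops found: (4,4), (1,1)
Number of loops = 2.

2


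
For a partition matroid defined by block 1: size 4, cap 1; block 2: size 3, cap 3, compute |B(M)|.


A basis picks exactly ci elements from block i.
Number of bases = product of C(|Si|, ci).
= C(4,1) * C(3,3)
= 4 * 1
= 4.

4


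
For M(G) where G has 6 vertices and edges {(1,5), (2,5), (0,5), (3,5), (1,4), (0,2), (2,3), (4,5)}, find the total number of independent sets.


An independent set in a graphic matroid is an acyclic edge subset.
G has 6 vertices and 8 edges.
Enumerate all 2^8 = 256 subsets, checking for acyclicity.
Total independent sets = 168.

168


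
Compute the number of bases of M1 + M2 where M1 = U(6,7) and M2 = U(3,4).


Bases of a direct sum M1 + M2: |B| = |B(M1)| * |B(M2)|.
|B(U(6,7))| = C(7,6) = 7.
|B(U(3,4))| = C(4,3) = 4.
Total bases = 7 * 4 = 28.

28


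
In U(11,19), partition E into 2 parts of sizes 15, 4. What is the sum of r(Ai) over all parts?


r(Ai) = min(|Ai|, 11) for each part.
Sum = min(15,11) + min(4,11)
    = 11 + 4
    = 15.

15


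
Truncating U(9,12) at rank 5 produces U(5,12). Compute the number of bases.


Truncating U(9,12) to rank 5 gives U(5,12).
Bases of U(5,12) are all 5-element subsets of 12 elements.
Number of bases = (12 choose 5) = 792.

792


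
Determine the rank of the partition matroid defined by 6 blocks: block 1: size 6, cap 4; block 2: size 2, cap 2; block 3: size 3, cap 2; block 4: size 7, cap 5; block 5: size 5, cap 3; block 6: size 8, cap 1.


Rank of a partition matroid = sum of min(|Si|, ci) for each block.
= min(6,4) + min(2,2) + min(3,2) + min(7,5) + min(5,3) + min(8,1)
= 4 + 2 + 2 + 5 + 3 + 1
= 17.

17


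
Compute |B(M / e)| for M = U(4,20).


Contracting e from U(4,20) gives U(3,19).
Bases of U(3,19) = (19 choose 3) = 969.

969


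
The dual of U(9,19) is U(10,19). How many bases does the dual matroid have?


The dual of U(r,n) is U(n-r, n) = U(10,19).
Bases of U(10,19) are all (10)-element subsets.
|B(M*)| = C(19,10) = 19! / (10! * 9!) = 92378.

92378


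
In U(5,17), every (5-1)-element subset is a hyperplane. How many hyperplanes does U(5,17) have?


Hyperplanes of U(5,17) are flats of rank 4.
In a uniform matroid, these are exactly the (4)-element subsets.
Count = C(17,4) = (17 * 16 * 15 * 14) / (1 * 2 * 3 * 4) = 2380.

2380


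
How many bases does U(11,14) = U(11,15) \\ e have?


Deleting e from U(11,15) gives U(11,14) since n > r.
Bases of U(11,14) = C(14,11) = 14! / (11! * 3!) = 364.

364


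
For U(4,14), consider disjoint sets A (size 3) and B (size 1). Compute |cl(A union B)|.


|A union B| = 3 + 1 = 4 (disjoint).
In U(4,14), cl(S) = S if |S| < 4, else cl(S) = E.
Since 4 >= 4, cl(A union B) = E.
|cl(A union B)| = 14.

14


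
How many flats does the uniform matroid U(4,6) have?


Flats of U(4,6): every subset of size < 4 is a flat, plus E itself.
Count = (6 choose 0) + (6 choose 1) + (6 choose 2) + (6 choose 3) + 1
     = 1 + 6 + 15 + 20 + 1
     = 43.

43


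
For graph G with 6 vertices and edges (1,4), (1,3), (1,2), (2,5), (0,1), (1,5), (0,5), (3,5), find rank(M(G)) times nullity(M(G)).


r(M) = |V| - c = 6 - 1 = 5.
nullity = |E| - r(M) = 8 - 5 = 3.
Product = 5 * 3 = 15.

15


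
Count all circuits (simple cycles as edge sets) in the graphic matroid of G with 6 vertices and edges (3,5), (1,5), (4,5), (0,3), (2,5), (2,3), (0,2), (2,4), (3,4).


A circuit in a graphic matroid = edge set of a simple cycle.
G has 6 vertices and 9 edges.
Enumerating all minimal edge subsets forming cycles...
Total circuits found: 12.

12


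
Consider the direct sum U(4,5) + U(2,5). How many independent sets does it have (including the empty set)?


For a direct sum, |I(M1+M2)| = |I(M1)| * |I(M2)|.
|I(U(4,5))| = sum C(5,k) for k=0..4 = 31.
|I(U(2,5))| = sum C(5,k) for k=0..2 = 16.
Total = 31 * 16 = 496.

496


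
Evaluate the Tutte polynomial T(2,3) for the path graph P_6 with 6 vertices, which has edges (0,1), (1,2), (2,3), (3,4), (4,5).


A path on 6 vertices is a tree with 5 edges.
T(x,y) = x^(5) for any tree.
T(2,3) = 2^5 = 32.

32


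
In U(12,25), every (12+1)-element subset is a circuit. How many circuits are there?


In U(12,25), circuits are the (13)-element subsets.
Any set of 13 elements is dependent, and removing any one element gives
an independent set of size 12, so it is a minimal dependent set.
Number of circuits = C(25,13) = 25! / (13! * 12!) = 5200300.

5200300


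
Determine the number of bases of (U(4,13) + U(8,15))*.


(M1+M2)* = M1* + M2*.
M1* = U(9,13), bases: C(13,9) = 715.
M2* = U(7,15), bases: C(15,7) = 6435.
|B(M*)| = 715 * 6435 = 4601025.

4601025


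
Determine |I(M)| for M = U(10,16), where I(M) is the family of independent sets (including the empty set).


Independent sets of U(10,16) are all subsets of size <= 10.
Count = (16 choose 0) + (16 choose 1) + (16 choose 2) + (16 choose 3) + (16 choose 4) + (16 choose 5) + (16 choose 6) + (16 choose 7) + (16 choose 8) + (16 choose 9) + (16 choose 10)
     = 1 + 16 + 120 + 560 + 1820 + 4368 + 8008 + 11440 + 12870 + 11440 + 8008
     = 58651.

58651


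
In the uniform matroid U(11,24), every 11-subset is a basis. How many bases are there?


Bases of U(11,24) are all 11-element subsets of the 24-element ground set.
Number of bases = C(24,11).
C(24,11) = 2496144.

2496144


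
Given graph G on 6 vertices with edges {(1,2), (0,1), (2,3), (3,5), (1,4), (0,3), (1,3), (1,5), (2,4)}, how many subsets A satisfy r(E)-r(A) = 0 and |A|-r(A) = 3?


R(x,y) = sum over A in 2^E of x^(r(E)-r(A)) * y^(|A|-r(A)).
G has 6 vertices, 9 edges. r(E) = 5.
Enumerate all 2^9 = 512 subsets.
Count subsets with r(E)-r(A)=0 and |A|-r(A)=3: 9.

9


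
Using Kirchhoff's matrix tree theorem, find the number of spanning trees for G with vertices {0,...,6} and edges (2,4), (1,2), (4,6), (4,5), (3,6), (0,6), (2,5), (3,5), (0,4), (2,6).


By Kirchhoff's matrix tree theorem, the number of spanning trees equals
the determinant of any cofactor of the Laplacian matrix L.
G has 7 vertices and 10 edges.
Computing the (6 x 6) cofactor determinant gives 61.

61


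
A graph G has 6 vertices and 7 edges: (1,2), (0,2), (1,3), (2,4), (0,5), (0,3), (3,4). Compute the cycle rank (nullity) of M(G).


Cycle rank (nullity) = |E| - r(M) = |E| - (|V| - c).
|E| = 7, |V| = 6, c = 1.
Nullity = 7 - (6 - 1) = 7 - 5 = 2.

2


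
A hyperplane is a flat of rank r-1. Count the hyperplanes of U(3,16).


Hyperplanes of U(3,16) are flats of rank 2.
In a uniform matroid, these are exactly the (2)-element subsets.
Count = C(16,2) = (16 * 15) / (1 * 2) = 120.

120


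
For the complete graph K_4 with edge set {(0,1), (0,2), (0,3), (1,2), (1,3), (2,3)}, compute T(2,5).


T(K_4; x,y) = x^3 + 3x^2 + 4xy + 2x + y^3 + 3y^2 + 2y.
Substituting x=2, y=5:
= 8 + 12 + 40 + 4 + 125 + 75 + 10
= 274.

274


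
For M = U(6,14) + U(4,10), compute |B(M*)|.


(M1+M2)* = M1* + M2*.
M1* = U(8,14), bases: C(14,8) = 3003.
M2* = U(6,10), bases: C(10,6) = 210.
|B(M*)| = 3003 * 210 = 630630.

630630


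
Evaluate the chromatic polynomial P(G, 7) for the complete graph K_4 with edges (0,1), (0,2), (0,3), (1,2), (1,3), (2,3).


P(K_4, k) = k(k-1)(k-2)...(k-3).
P(7) = (7) * (6) * (5) * (4) = 840.

840


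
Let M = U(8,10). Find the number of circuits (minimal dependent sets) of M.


In U(8,10), circuits are the (9)-element subsets.
Any set of 9 elements is dependent, and removing any one element gives
an independent set of size 8, so it is a minimal dependent set.
Number of circuits = C(10,9) = 10.

10


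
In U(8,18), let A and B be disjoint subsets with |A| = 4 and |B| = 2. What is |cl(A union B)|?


|A union B| = 4 + 2 = 6 (disjoint).
In U(8,18), cl(S) = S if |S| < 8, else cl(S) = E.
Since 6 < 8, cl(A union B) = A union B.
|cl(A union B)| = 6.

6


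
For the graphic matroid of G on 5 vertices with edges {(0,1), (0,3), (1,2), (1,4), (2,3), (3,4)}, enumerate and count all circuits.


A circuit in a graphic matroid = edge set of a simple cycle.
G has 5 vertices and 6 edges.
Enumerating all minimal edge subsets forming cycles...
Total circuits found: 3.

3


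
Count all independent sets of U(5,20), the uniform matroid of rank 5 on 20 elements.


Independent sets of U(5,20) are all subsets of size <= 5.
Count = (20 choose 0) + (20 choose 1) + (20 choose 2) + (20 choose 3) + (20 choose 4) + (20 choose 5)
     = 1 + 20 + 190 + 1140 + 4845 + 15504
     = 21700.

21700


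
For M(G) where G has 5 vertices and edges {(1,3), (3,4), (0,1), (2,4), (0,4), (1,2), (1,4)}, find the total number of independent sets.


An independent set in a graphic matroid is an acyclic edge subset.
G has 5 vertices and 7 edges.
Enumerate all 2^7 = 128 subsets, checking for acyclicity.
Total independent sets = 81.

81


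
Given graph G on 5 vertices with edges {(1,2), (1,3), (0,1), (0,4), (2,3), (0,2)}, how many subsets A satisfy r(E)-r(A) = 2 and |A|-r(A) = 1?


R(x,y) = sum over A in 2^E of x^(r(E)-r(A)) * y^(|A|-r(A)).
G has 5 vertices, 6 edges. r(E) = 4.
Enumerate all 2^6 = 64 subsets.
Count subsets with r(E)-r(A)=2 and |A|-r(A)=1: 2.

2


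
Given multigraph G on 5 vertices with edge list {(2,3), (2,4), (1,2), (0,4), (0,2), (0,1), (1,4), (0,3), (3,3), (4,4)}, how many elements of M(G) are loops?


In a graphic matroid, a loop is a self-loop edge (u,u) with rank 0.
Examining all 10 edges for self-loops...
Self-loops found: (3,3), (4,4)
Number of loops = 2.

2


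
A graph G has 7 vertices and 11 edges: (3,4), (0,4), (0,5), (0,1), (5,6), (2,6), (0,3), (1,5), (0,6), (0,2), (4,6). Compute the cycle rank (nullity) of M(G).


Cycle rank (nullity) = |E| - r(M) = |E| - (|V| - c).
|E| = 11, |V| = 7, c = 1.
Nullity = 11 - (7 - 1) = 11 - 6 = 5.

5


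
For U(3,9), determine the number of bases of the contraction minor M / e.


Contracting e from U(3,9) gives U(2,8).
Bases of U(2,8) = C(8,2) = (8 * 7) / (1 * 2) = 28.

28


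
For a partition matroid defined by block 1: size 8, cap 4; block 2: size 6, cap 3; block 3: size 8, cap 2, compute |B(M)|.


A basis picks exactly ci elements from block i.
Number of bases = product of C(|Si|, ci).
= C(8,4) * C(6,3) * C(8,2)
= 70 * 20 * 28
= 39200.

39200


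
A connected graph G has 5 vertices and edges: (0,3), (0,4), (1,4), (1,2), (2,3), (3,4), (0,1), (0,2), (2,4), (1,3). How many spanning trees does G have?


By Kirchhoff's matrix tree theorem, the number of spanning trees equals
the determinant of any cofactor of the Laplacian matrix L.
G has 5 vertices and 10 edges.
Computing the (4 x 4) cofactor determinant gives 125.

125


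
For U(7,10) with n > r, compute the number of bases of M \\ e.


Deleting e from U(7,10) gives U(7,9) since n > r.
Bases of U(7,9) = C(9,7) = 9! / (7! * 2!) = 36.

36


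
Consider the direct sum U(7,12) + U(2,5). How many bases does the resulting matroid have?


Bases of a direct sum M1 + M2: |B| = |B(M1)| * |B(M2)|.
|B(U(7,12))| = C(12,7) = 792.
|B(U(2,5))| = C(5,2) = 10.
Total bases = 792 * 10 = 7920.

7920


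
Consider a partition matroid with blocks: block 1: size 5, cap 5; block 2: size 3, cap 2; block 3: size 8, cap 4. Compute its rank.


Rank of a partition matroid = sum of min(|Si|, ci) for each block.
= min(5,5) + min(3,2) + min(8,4)
= 5 + 2 + 4
= 11.

11


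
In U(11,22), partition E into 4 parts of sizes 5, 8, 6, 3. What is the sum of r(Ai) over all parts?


r(Ai) = min(|Ai|, 11) for each part.
Sum = min(5,11) + min(8,11) + min(6,11) + min(3,11)
    = 5 + 8 + 6 + 3
    = 22.

22


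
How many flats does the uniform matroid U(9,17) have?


Flats of U(9,17): every subset of size < 9 is a flat, plus E itself.
Count = C(17,0) + C(17,1) + C(17,2) + C(17,3) + C(17,4) + C(17,5) + C(17,6) + C(17,7) + C(17,8) + 1
     = 1 + 17 + 136 + 680 + 2380 + 6188 + 12376 + 19448 + 24310 + 1
     = 65537.

65537


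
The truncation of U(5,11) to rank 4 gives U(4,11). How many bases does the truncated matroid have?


Truncating U(5,11) to rank 4 gives U(4,11).
Bases of U(4,11) are all 4-element subsets of 11 elements.
Number of bases = C(11,4) = (11 * 10 * 9 * 8) / (1 * 2 * 3 * 4) = 330.

330


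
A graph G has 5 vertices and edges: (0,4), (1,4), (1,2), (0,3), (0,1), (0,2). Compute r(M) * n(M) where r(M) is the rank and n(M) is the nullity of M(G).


r(M) = |V| - c = 5 - 1 = 4.
nullity = |E| - r(M) = 6 - 4 = 2.
Product = 4 * 2 = 8.

8


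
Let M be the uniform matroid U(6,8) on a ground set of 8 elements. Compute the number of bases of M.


Bases of U(6,8) are all 6-element subsets of the 8-element ground set.
Number of bases = C(8,6).
(8 choose 6) = 28.

28


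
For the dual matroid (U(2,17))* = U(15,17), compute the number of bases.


The dual of U(r,n) is U(n-r, n) = U(15,17).
Bases of U(15,17) are all (15)-element subsets.
|B(M*)| = (17 choose 15) = 136.

136


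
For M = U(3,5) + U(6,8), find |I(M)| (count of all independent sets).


For a direct sum, |I(M1+M2)| = |I(M1)| * |I(M2)|.
|I(U(3,5))| = sum C(5,k) for k=0..3 = 26.
|I(U(6,8))| = sum C(8,k) for k=0..6 = 247.
Total = 26 * 247 = 6422.

6422


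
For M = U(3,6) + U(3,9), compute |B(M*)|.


(M1+M2)* = M1* + M2*.
M1* = U(3,6), bases: C(6,3) = 20.
M2* = U(6,9), bases: C(9,6) = 84.
|B(M*)| = 20 * 84 = 1680.

1680


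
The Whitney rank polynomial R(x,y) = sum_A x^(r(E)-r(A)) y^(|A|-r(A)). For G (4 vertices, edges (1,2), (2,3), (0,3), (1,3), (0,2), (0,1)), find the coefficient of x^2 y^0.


R(x,y) = sum over A in 2^E of x^(r(E)-r(A)) * y^(|A|-r(A)).
G has 4 vertices, 6 edges. r(E) = 3.
Enumerate all 2^6 = 64 subsets.
Count subsets with r(E)-r(A)=2 and |A|-r(A)=0: 6.

6


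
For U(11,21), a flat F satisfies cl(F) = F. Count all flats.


Flats of U(11,21): every subset of size < 11 is a flat, plus E itself.
Count = (21 choose 0) + (21 choose 1) + (21 choose 2) + (21 choose 3) + (21 choose 4) + (21 choose 5) + (21 choose 6) + (21 choose 7) + (21 choose 8) + (21 choose 9) + (21 choose 10) + 1
     = 1 + 21 + 210 + 1330 + 5985 + 20349 + 54264 + 116280 + 203490 + 293930 + 352716 + 1
     = 1048577.

1048577


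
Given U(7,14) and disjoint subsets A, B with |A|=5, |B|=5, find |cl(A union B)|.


|A union B| = 5 + 5 = 10 (disjoint).
In U(7,14), cl(S) = S if |S| < 7, else cl(S) = E.
Since 10 >= 7, cl(A union B) = E.
|cl(A union B)| = 14.

14


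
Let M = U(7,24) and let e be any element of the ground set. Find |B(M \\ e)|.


Deleting e from U(7,24) gives U(7,23) since n > r.
Bases of U(7,23) = (23 choose 7) = 245157.

245157


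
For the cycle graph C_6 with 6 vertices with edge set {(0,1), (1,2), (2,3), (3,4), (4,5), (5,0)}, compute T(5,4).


T(C_6; x,y) = x + x^2 + ... + x^(5) + y.
T(5,4) = 5^1 + 5^2 + 5^3 + 5^4 + 5^5 + 4
= 5 + 25 + 125 + 625 + 3125 + 4
= 3909.

3909


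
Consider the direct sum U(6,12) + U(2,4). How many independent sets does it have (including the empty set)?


For a direct sum, |I(M1+M2)| = |I(M1)| * |I(M2)|.
|I(U(6,12))| = sum C(12,k) for k=0..6 = 2510.
|I(U(2,4))| = sum C(4,k) for k=0..2 = 11.
Total = 2510 * 11 = 27610.

27610


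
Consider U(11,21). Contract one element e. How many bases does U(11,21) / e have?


Contracting e from U(11,21) gives U(10,20).
Bases of U(10,20) = C(20,10) = 20! / (10! * 10!) = 184756.

184756


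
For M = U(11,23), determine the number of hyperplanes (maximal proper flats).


Hyperplanes of U(11,23) are flats of rank 10.
In a uniform matroid, these are exactly the (10)-element subsets.
Count = (23 choose 10) = 1144066.

1144066


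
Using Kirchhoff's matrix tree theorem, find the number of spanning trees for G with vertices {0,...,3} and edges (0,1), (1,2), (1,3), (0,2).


By Kirchhoff's matrix tree theorem, the number of spanning trees equals
the determinant of any cofactor of the Laplacian matrix L.
G has 4 vertices and 4 edges.
Computing the (3 x 3) cofactor determinant gives 3.

3


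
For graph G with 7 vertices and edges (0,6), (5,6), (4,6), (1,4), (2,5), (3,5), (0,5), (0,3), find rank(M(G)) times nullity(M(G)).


r(M) = |V| - c = 7 - 1 = 6.
nullity = |E| - r(M) = 8 - 6 = 2.
Product = 6 * 2 = 12.

12


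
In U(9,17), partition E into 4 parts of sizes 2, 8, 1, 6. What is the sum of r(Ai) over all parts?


r(Ai) = min(|Ai|, 9) for each part.
Sum = min(2,9) + min(8,9) + min(1,9) + min(6,9)
    = 2 + 8 + 1 + 6
    = 17.

17


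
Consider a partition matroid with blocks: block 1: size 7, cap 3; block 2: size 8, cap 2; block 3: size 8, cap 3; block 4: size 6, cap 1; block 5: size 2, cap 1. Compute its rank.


Rank of a partition matroid = sum of min(|Si|, ci) for each block.
= min(7,3) + min(8,2) + min(8,3) + min(6,1) + min(2,1)
= 3 + 2 + 3 + 1 + 1
= 10.

10


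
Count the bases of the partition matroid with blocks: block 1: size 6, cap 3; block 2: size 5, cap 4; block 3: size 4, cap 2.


A basis picks exactly ci elements from block i.
Number of bases = product of C(|Si|, ci).
= C(6,3) * C(5,4) * C(4,2)
= 20 * 5 * 6
= 600.

600


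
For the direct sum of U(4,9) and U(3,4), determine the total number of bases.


Bases of a direct sum M1 + M2: |B| = |B(M1)| * |B(M2)|.
|B(U(4,9))| = C(9,4) = 126.
|B(U(3,4))| = C(4,3) = 4.
Total bases = 126 * 4 = 504.

504


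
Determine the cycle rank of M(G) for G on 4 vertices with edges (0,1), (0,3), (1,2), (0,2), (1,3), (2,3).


Cycle rank (nullity) = |E| - r(M) = |E| - (|V| - c).
|E| = 6, |V| = 4, c = 1.
Nullity = 6 - (4 - 1) = 6 - 3 = 3.

3


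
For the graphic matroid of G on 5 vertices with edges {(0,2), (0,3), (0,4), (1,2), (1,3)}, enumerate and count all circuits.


A circuit in a graphic matroid = edge set of a simple cycle.
G has 5 vertices and 5 edges.
Enumerating all minimal edge subsets forming cycles...
Total circuits found: 1.

1


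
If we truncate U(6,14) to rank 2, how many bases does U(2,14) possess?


Truncating U(6,14) to rank 2 gives U(2,14).
Bases of U(2,14) are all 2-element subsets of 14 elements.
Number of bases = C(14,2) = 14! / (2! * 12!) = 91.

91


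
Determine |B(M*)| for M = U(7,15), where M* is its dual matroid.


The dual of U(r,n) is U(n-r, n) = U(8,15).
Bases of U(8,15) are all (8)-element subsets.
|B(M*)| = C(15,8) = 15! / (8! * 7!) = 6435.

6435


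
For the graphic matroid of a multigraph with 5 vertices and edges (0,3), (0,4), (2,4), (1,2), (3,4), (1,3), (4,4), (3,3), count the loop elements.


In a graphic matroid, a loop is a self-loop edge (u,u) with rank 0.
Examining all 8 edges for self-loops...
Self-loops found: (4,4), (3,3)
Number of loops = 2.

2


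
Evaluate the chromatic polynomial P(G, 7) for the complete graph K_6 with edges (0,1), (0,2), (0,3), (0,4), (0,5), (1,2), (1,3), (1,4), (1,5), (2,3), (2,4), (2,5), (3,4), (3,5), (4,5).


P(K_6, k) = k(k-1)(k-2)...(k-5).
P(7) = (7) * (6) * (5) * (4) * (3) * (2) = 5040.

5040


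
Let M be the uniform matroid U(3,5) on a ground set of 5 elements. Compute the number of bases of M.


Bases of U(3,5) are all 3-element subsets of the 5-element ground set.
Number of bases = C(5,3).
C(5,3) = 5! / (3! * 2!) = 10.

10


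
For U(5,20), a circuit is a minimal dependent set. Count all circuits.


In U(5,20), circuits are the (6)-element subsets.
Any set of 6 elements is dependent, and removing any one element gives
an independent set of size 5, so it is a minimal dependent set.
Number of circuits = C(20,6) = 38760.

38760


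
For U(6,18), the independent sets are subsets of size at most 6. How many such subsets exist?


Independent sets of U(6,18) are all subsets of size <= 6.
Count = C(18,0) + C(18,1) + C(18,2) + C(18,3) + C(18,4) + C(18,5) + C(18,6)
     = 1 + 18 + 153 + 816 + 3060 + 8568 + 18564
     = 31180.

31180


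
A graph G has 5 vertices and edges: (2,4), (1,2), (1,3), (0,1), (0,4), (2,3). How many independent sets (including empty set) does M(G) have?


An independent set in a graphic matroid is an acyclic edge subset.
G has 5 vertices and 6 edges.
Enumerate all 2^6 = 64 subsets, checking for acyclicity.
Total independent sets = 52.

52


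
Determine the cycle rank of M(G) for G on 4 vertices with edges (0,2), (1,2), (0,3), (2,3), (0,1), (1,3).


Cycle rank (nullity) = |E| - r(M) = |E| - (|V| - c).
|E| = 6, |V| = 4, c = 1.
Nullity = 6 - (4 - 1) = 6 - 3 = 3.

3


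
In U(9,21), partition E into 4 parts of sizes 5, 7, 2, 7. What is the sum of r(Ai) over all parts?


r(Ai) = min(|Ai|, 9) for each part.
Sum = min(5,9) + min(7,9) + min(2,9) + min(7,9)
    = 5 + 7 + 2 + 7
    = 21.

21


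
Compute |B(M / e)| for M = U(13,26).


Contracting e from U(13,26) gives U(12,25).
Bases of U(12,25) = (25 choose 12) = 5200300.

5200300


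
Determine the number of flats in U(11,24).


Flats of U(11,24): every subset of size < 11 is a flat, plus E itself.
Count = (24 choose 0) + (24 choose 1) + (24 choose 2) + (24 choose 3) + (24 choose 4) + (24 choose 5) + (24 choose 6) + (24 choose 7) + (24 choose 8) + (24 choose 9) + (24 choose 10) + 1
     = 1 + 24 + 276 + 2024 + 10626 + 42504 + 134596 + 346104 + 735471 + 1307504 + 1961256 + 1
     = 4540387.

4540387


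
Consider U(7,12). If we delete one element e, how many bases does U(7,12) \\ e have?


Deleting e from U(7,12) gives U(7,11) since n > r.
Bases of U(7,11) = C(11,7) = 11! / (7! * 4!) = 330.

330


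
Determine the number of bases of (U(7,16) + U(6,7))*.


(M1+M2)* = M1* + M2*.
M1* = U(9,16), bases: C(16,9) = 11440.
M2* = U(1,7), bases: C(7,1) = 7.
|B(M*)| = 11440 * 7 = 80080.

80080


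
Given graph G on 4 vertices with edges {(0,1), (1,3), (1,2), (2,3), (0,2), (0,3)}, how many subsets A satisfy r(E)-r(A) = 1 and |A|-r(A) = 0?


R(x,y) = sum over A in 2^E of x^(r(E)-r(A)) * y^(|A|-r(A)).
G has 4 vertices, 6 edges. r(E) = 3.
Enumerate all 2^6 = 64 subsets.
Count subsets with r(E)-r(A)=1 and |A|-r(A)=0: 15.

15


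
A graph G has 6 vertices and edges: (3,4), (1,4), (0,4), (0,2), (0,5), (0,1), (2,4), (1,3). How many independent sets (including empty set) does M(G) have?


An independent set in a graphic matroid is an acyclic edge subset.
G has 6 vertices and 8 edges.
Enumerate all 2^8 = 256 subsets, checking for acyclicity.
Total independent sets = 164.

164


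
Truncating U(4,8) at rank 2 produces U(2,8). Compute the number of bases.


Truncating U(4,8) to rank 2 gives U(2,8).
Bases of U(2,8) are all 2-element subsets of 8 elements.
Number of bases = C(8,2) = (8 * 7) / (1 * 2) = 28.

28


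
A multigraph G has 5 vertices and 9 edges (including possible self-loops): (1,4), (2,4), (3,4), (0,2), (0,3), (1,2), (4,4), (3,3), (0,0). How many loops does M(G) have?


In a graphic matroid, a loop is a self-loop edge (u,u) with rank 0.
Examining all 9 edges for self-loops...
Self-loops found: (4,4), (3,3), (0,0)
Number of loops = 3.

3


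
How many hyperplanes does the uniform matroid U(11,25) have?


Hyperplanes of U(11,25) are flats of rank 10.
In a uniform matroid, these are exactly the (10)-element subsets.
Count = C(25,10) = 3268760.

3268760


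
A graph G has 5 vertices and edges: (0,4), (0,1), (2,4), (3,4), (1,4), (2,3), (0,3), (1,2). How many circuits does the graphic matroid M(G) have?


A circuit in a graphic matroid = edge set of a simple cycle.
G has 5 vertices and 8 edges.
Enumerating all minimal edge subsets forming cycles...
Total circuits found: 13.

13


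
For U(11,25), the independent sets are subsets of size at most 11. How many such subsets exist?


Independent sets of U(11,25) are all subsets of size <= 11.
Count = C(25,0) + C(25,1) + C(25,2) + C(25,3) + C(25,4) + C(25,5) + C(25,6) + C(25,7) + C(25,8) + C(25,9) + C(25,10) + C(25,11)
     = 1 + 25 + 300 + 2300 + 12650 + 53130 + 177100 + 480700 + 1081575 + 2042975 + 3268760 + 4457400
     = 11576916.

11576916


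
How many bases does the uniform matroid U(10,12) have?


Bases of U(10,12) are all 10-element subsets of the 12-element ground set.
Number of bases = C(12,10).
(12 choose 10) = 66.

66


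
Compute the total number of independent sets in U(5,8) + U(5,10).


For a direct sum, |I(M1+M2)| = |I(M1)| * |I(M2)|.
|I(U(5,8))| = sum C(8,k) for k=0..5 = 219.
|I(U(5,10))| = sum C(10,k) for k=0..5 = 638.
Total = 219 * 638 = 139722.

139722
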